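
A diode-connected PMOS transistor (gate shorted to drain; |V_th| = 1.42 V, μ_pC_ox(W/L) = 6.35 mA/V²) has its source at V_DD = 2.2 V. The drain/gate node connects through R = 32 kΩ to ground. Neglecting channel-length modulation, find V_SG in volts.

With gate tied to drain, V_SG = V_SD ≥ V_SG − |V_th|, so the device is in saturation.
KCL at the drain: ½ k_p (V_SG − |V_th|)² = (V_DD − V_SG)/R.
Let x = V_SG − 1.42. Then 102 x² + x − 0.78 = 0, giving x = 0.0828 V (positive root), so V_SG = 1.5 V.
I_D = (V_DD − V_SG)/R = (2.2 − 1.5) / 32 = 0.0218 mA.

V_SG = 1.50 V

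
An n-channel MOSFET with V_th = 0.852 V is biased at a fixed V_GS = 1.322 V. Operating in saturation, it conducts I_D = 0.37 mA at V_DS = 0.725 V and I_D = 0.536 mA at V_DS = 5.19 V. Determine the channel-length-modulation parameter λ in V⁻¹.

With V_GS fixed, I_D ∝ (1 + λ V_DS) in saturation, so I_D2/I_D1 = (1 + λ V_DS2)/(1 + λ V_DS1).
0.536/0.37 = 1.449 = (1 + 5.19 λ)/(1 + 0.725 λ).
Solving: λ (I_D1 V_DS2 − I_D2 V_DS1) = I_D2 − I_D1, so λ = (0.536 − 0.37) / (0.37 × 5.19 − 0.536 × 0.725) = 0.166 / 1.53 = 0.108 V⁻¹.

λ = 0.108 V⁻¹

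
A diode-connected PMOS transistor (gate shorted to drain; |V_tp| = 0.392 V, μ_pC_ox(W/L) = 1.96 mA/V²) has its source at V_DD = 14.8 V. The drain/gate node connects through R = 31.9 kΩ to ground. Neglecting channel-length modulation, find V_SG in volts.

With gate tied to drain, V_SG = V_SD ≥ V_SG − |V_tp|, so the device is in saturation.
KCL at the drain: ½ k_p (V_SG − |V_tp|)² = (V_DD − V_SG)/R.
Let x = V_SG − 0.392. Then 31.3 x² + x − 14.41 = 0, giving x = 0.663 V (positive root), so V_SG = 1.06 V.
I_D = (V_DD − V_SG)/R = (14.8 − 1.06) / 31.9 = 0.431 mA.

V_SG = 1.06 V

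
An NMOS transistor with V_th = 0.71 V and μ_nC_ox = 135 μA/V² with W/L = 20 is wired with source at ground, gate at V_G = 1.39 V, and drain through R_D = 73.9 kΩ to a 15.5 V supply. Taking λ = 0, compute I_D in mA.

I_D = 0.208 mA

V_GS = V_G = 1.39 V, so V_ov = 1.39 − 0.71 = 0.68 V.
k_n = μ_nC_ox · (W/L) = 2.7 mA/V².
Assume saturation: I_D = ½ k_n V_ov² = 0.5 × 2.7 × 0.68² = 0.624 mA, giving V_DS = V_DD − I_D R_D = 15.5 − 0.624 × 73.9 = -30.6 V.
But -30.6 V < V_ov = 0.68 V, so the device is actually in triode.
In triode I_D = k_n[V_ov V_DS − ½ V_DS²] and I_D = (V_DD − V_DS)/R_D. Equating: 99.8 V_DS² − 136.7 V_DS + 15.5 = 0, giving V_DS = 0.125 V (the root below V_ov).
I_D = (15.5 − 0.125) / 73.9 = 0.208 mA.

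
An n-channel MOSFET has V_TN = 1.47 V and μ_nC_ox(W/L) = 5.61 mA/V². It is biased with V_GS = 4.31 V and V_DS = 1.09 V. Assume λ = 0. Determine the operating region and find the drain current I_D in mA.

V_ov = V_GS − V_TN = 4.31 − 1.47 = 2.84 V.
Since V_DS = 1.09 V < V_ov = 2.84 V, the device is in the triode region.
I_D = k_n [V_ov · V_DS − ½ V_DS²] = 5.61 × [2.84 × 1.09 − 0.5 × 1.09²] = 14 mA.

Triode; I_D = 14.0 mA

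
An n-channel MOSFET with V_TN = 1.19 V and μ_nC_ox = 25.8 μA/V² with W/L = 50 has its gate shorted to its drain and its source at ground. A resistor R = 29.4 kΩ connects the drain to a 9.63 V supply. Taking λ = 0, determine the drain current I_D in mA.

With gate tied to drain, V_GS = V_DS ≥ V_GS − V_TN, so the device is in saturation.
k_n = μ_nC_ox · (W/L) = 1.29 mA/V².
KCL at the drain: ½ k_n (V_GS − V_TN)² = (V_DD − V_GS)/R.
Let x = V_GS − 1.19. Then 19 x² + x − 8.44 = 0, giving x = 0.641 V (positive root), so V_GS = 1.83 V.
I_D = (V_DD − V_GS)/R = (9.63 − 1.83) / 29.4 = 0.265 mA.

I_D = 0.265 mA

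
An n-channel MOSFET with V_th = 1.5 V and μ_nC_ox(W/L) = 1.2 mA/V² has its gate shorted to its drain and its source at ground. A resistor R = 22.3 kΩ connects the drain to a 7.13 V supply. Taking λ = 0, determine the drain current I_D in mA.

I_D = 0.225 mA

With gate tied to drain, V_GS = V_DS ≥ V_GS − V_th, so the device is in saturation.
KCL at the drain: ½ k_n (V_GS − V_th)² = (V_DD − V_GS)/R.
Let x = V_GS − 1.5. Then 13.4 x² + x − 5.63 = 0, giving x = 0.612 V (positive root), so V_GS = 2.11 V.
I_D = (V_DD − V_GS)/R = (7.13 − 2.11) / 22.3 = 0.225 mA.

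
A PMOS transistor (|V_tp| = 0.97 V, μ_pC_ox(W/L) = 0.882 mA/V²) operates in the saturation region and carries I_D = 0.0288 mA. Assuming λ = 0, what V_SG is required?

In saturation I_D = ½ k_p (V_SG − |V_tp|)², so V_SG − |V_tp| = √(2 I_D / k_p) = √(2 × 0.0288 / 0.882) = 0.256 V.
V_SG = 0.97 + 0.256 = 1.23 V.

V_SG = 1.23 V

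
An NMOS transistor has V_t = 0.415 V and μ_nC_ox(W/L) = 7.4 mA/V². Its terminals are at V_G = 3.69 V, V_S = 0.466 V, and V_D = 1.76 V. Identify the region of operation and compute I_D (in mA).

Triode; I_D = 20.7 mA

V_GS = V_G − V_S = 3.69 − 0.466 = 3.22 V; V_DS = V_D − V_S = 1.76 − 0.466 = 1.29 V.
V_ov = V_GS − V_t = 3.22 − 0.415 = 2.81 V.
Since V_DS = 1.29 V < V_ov = 2.81 V, the device is in the triode region.
I_D = k_n [V_ov · V_DS − ½ V_DS²] = 7.4 × [2.81 × 1.29 − 0.5 × 1.29²] = 20.7 mA.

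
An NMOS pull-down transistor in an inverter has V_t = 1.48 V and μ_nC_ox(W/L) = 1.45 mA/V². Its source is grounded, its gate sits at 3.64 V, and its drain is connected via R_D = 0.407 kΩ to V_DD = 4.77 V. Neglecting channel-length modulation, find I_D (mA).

V_GS = V_G = 3.64 V, so V_ov = 3.64 − 1.48 = 2.16 V.
Assume saturation: I_D = ½ k_n V_ov² = 0.5 × 1.45 × 2.16² = 3.38 mA, giving V_DS = V_DD − I_D R_D = 4.77 − 3.38 × 0.407 = 3.39 V.
V_DS = 3.39 V ≥ V_ov = 2.16 V, confirming saturation.

I_D = 3.38 mA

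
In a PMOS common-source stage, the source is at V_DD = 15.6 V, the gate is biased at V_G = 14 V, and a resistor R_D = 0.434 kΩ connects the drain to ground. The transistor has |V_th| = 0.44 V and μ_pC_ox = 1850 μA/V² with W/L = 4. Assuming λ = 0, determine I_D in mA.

I_D = 4.98 mA

V_SG = V_DD − V_G = 15.6 − 14 = 1.6 V, so V_ov = 1.6 − 0.44 = 1.16 V.
k_p = μ_pC_ox · (W/L) = 7.4 mA/V².
Assume saturation: I_D = ½ k_p V_ov² = 0.5 × 7.4 × 1.16² = 4.98 mA, giving V_SD = V_DD − I_D R_D = 15.6 − 4.98 × 0.434 = 13.4 V.
V_SD = 13.4 V ≥ V_ov = 1.16 V, confirming saturation.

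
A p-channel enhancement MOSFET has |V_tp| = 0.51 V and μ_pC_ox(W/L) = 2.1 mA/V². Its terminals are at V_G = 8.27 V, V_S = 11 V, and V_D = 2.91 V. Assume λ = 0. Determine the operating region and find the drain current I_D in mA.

V_SG = V_S − V_G = 11 − 8.27 = 2.73 V; V_SD = V_S − V_D = 11 − 2.91 = 8.09 V.
V_ov = V_SG − |V_tp| = 2.73 − 0.51 = 2.22 V.
Since V_SD = 8.09 V ≥ V_ov = 2.22 V, the device is in saturation.
I_D = ½ k_p V_ov² = 0.5 × 2.1 × 2.22² = 5.17 mA.

Saturation; I_D = 5.17 mA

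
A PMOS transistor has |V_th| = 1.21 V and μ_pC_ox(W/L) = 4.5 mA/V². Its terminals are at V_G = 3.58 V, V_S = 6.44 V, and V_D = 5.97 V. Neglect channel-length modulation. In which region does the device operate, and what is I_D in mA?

V_SG = V_S − V_G = 6.44 − 3.58 = 2.86 V; V_SD = V_S − V_D = 6.44 − 5.97 = 0.47 V.
V_ov = V_SG − |V_th| = 2.86 − 1.21 = 1.65 V.
Since V_SD = 0.47 V < V_ov = 1.65 V, the device is in the triode region.
I_D = k_p [V_ov · V_SD − ½ V_SD²] = 4.5 × [1.65 × 0.47 − 0.5 × 0.47²] = 2.99 mA.

Triode; I_D = 2.99 mA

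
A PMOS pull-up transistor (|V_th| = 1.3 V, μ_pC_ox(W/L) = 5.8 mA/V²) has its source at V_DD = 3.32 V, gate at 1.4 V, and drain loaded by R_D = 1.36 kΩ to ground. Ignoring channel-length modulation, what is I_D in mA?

I_D = 1.11 mA

V_SG = V_DD − V_G = 3.32 − 1.4 = 1.92 V, so V_ov = 1.92 − 1.3 = 0.62 V.
Assume saturation: I_D = ½ k_p V_ov² = 0.5 × 5.8 × 0.62² = 1.11 mA, giving V_SD = V_DD − I_D R_D = 3.32 − 1.11 × 1.36 = 1.8 V.
V_SD = 1.8 V ≥ V_ov = 0.62 V, confirming saturation.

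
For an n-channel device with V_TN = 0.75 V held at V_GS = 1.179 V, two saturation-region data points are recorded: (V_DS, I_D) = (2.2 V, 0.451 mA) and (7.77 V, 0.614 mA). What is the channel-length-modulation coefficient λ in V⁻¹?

With V_GS fixed, I_D ∝ (1 + λ V_DS) in saturation, so I_D2/I_D1 = (1 + λ V_DS2)/(1 + λ V_DS1).
0.614/0.451 = 1.361 = (1 + 7.77 λ)/(1 + 2.2 λ).
Solving: λ (I_D1 V_DS2 − I_D2 V_DS1) = I_D2 − I_D1, so λ = (0.614 − 0.451) / (0.451 × 7.77 − 0.614 × 2.2) = 0.163 / 2.15 = 0.0757 V⁻¹.

λ = 0.0757 V⁻¹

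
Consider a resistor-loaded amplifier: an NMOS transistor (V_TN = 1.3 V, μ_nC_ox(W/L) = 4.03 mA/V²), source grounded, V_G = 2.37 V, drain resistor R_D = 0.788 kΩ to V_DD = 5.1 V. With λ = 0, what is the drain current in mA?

I_D = 2.31 mA

V_GS = V_G = 2.37 V, so V_ov = 2.37 − 1.3 = 1.07 V.
Assume saturation: I_D = ½ k_n V_ov² = 0.5 × 4.03 × 1.07² = 2.31 mA, giving V_DS = V_DD − I_D R_D = 5.1 − 2.31 × 0.788 = 3.28 V.
V_DS = 3.28 V ≥ V_ov = 1.07 V, confirming saturation.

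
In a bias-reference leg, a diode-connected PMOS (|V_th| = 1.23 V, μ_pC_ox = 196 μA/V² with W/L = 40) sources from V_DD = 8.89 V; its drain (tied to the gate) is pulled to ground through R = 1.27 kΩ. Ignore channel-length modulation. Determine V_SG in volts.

V_SG = 2.37 V

With gate tied to drain, V_SG = V_SD ≥ V_SG − |V_th|, so the device is in saturation.
k_p = μ_pC_ox · (W/L) = 7.84 mA/V².
KCL at the drain: ½ k_p (V_SG − |V_th|)² = (V_DD − V_SG)/R.
Let x = V_SG − 1.23. Then 4.98 x² + x − 7.66 = 0, giving x = 1.14 V (positive root), so V_SG = 2.37 V.
I_D = (V_DD − V_SG)/R = (8.89 − 2.37) / 1.27 = 5.13 mA.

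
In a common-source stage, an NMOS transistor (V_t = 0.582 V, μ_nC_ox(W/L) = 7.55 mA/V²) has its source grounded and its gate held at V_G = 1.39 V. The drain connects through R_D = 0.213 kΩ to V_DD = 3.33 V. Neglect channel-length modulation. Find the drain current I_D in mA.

V_GS = V_G = 1.39 V, so V_ov = 1.39 − 0.582 = 0.808 V.
Assume saturation: I_D = ½ k_n V_ov² = 0.5 × 7.55 × 0.808² = 2.46 mA, giving V_DS = V_DD − I_D R_D = 3.33 − 2.46 × 0.213 = 2.81 V.
V_DS = 2.81 V ≥ V_ov = 0.808 V, confirming saturation.

I_D = 2.46 mA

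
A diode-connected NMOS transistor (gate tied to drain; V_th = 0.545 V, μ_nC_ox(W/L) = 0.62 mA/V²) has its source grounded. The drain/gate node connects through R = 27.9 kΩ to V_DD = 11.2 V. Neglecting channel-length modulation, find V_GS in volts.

With gate tied to drain, V_GS = V_DS ≥ V_GS − V_th, so the device is in saturation.
KCL at the drain: ½ k_n (V_GS − V_th)² = (V_DD − V_GS)/R.
Let x = V_GS − 0.545. Then 8.65 x² + x − 10.65 = 0, giving x = 1.05 V (positive root), so V_GS = 1.6 V.
I_D = (V_DD − V_GS)/R = (11.2 − 1.6) / 27.9 = 0.344 mA.

V_GS = 1.60 V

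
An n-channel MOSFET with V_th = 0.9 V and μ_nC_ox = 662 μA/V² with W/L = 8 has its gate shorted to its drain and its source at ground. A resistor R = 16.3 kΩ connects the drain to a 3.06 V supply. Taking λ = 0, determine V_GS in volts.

V_GS = 1.11 V

With gate tied to drain, V_GS = V_DS ≥ V_GS − V_th, so the device is in saturation.
k_n = μ_nC_ox · (W/L) = 5.296 mA/V².
KCL at the drain: ½ k_n (V_GS − V_th)² = (V_DD − V_GS)/R.
Let x = V_GS − 0.9. Then 43.2 x² + x − 2.16 = 0, giving x = 0.212 V (positive root), so V_GS = 1.11 V.
I_D = (V_DD − V_GS)/R = (3.06 − 1.11) / 16.3 = 0.119 mA.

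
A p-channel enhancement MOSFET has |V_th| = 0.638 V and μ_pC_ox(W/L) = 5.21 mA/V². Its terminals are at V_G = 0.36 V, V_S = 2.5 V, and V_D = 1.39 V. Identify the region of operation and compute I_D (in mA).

V_SG = V_S − V_G = 2.5 − 0.36 = 2.14 V; V_SD = V_S − V_D = 2.5 − 1.39 = 1.11 V.
V_ov = V_SG − |V_th| = 2.14 − 0.638 = 1.5 V.
Since V_SD = 1.11 V < V_ov = 1.5 V, the device is in the triode region.
I_D = k_p [V_ov · V_SD − ½ V_SD²] = 5.21 × [1.5 × 1.11 − 0.5 × 1.11²] = 5.48 mA.

Triode; I_D = 5.48 mA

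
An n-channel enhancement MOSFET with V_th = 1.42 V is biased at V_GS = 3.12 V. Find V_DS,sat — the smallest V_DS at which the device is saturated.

The boundary between triode and saturation is V_DS = V_GS − V_th = V_ov.
V_ov = 3.12 − 1.42 = 1.7 V.

V_DS,sat = 1.70 V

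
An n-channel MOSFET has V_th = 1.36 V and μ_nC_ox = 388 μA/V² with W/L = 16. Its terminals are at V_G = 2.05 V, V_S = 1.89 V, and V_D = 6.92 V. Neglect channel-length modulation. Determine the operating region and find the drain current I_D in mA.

V_GS = V_G − V_S = 2.05 − 1.89 = 0.16 V; V_DS = V_D − V_S = 6.92 − 1.89 = 5.03 V.
V_GS = 0.16 V < V_th = 1.36 V, so the transistor is in cutoff.

Cutoff; I_D = 0 mA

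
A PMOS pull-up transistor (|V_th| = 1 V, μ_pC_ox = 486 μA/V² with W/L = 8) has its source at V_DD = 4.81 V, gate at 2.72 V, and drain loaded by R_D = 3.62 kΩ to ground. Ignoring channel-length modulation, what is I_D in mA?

I_D = 1.23 mA

V_SG = V_DD − V_G = 4.81 − 2.72 = 2.09 V, so V_ov = 2.09 − 1 = 1.09 V.
k_p = μ_pC_ox · (W/L) = 3.888 mA/V².
Assume saturation: I_D = ½ k_p V_ov² = 0.5 × 3.888 × 1.09² = 2.31 mA, giving V_SD = V_DD − I_D R_D = 4.81 − 2.31 × 3.62 = -3.55 V.
But -3.55 V < V_ov = 1.09 V, so the device is actually in triode.
In triode I_D = k_p[V_ov V_SD − ½ V_SD²] and I_D = (V_DD − V_SD)/R_D. Equating: 7.04 V_SD² − 16.34 V_SD + 4.81 = 0, giving V_SD = 0.346 V (the root below V_ov).
I_D = (4.81 − 0.346) / 3.62 = 1.23 mA.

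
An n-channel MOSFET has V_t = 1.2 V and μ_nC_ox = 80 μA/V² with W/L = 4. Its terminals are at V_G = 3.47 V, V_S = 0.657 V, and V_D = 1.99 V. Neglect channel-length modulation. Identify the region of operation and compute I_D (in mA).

V_GS = V_G − V_S = 3.47 − 0.657 = 2.81 V; V_DS = V_D − V_S = 1.99 − 0.657 = 1.33 V.
k_n = μ_nC_ox · (W/L) = 0.32 mA/V².
V_ov = V_GS − V_t = 2.81 − 1.2 = 1.61 V.
Since V_DS = 1.33 V < V_ov = 1.61 V, the device is in the triode region.
I_D = k_n [V_ov · V_DS − ½ V_DS²] = 0.32 × [1.61 × 1.33 − 0.5 × 1.33²] = 0.404 mA.

Triode; I_D = 0.404 mA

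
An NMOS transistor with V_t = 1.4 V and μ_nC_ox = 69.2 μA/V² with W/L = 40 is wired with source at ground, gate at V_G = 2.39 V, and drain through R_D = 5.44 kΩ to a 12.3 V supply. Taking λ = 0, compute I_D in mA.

V_GS = V_G = 2.39 V, so V_ov = 2.39 − 1.4 = 0.99 V.
k_n = μ_nC_ox · (W/L) = 2.768 mA/V².
Assume saturation: I_D = ½ k_n V_ov² = 0.5 × 2.768 × 0.99² = 1.36 mA, giving V_DS = V_DD − I_D R_D = 12.3 − 1.36 × 5.44 = 4.92 V.
V_DS = 4.92 V ≥ V_ov = 0.99 V, confirming saturation.

I_D = 1.36 mA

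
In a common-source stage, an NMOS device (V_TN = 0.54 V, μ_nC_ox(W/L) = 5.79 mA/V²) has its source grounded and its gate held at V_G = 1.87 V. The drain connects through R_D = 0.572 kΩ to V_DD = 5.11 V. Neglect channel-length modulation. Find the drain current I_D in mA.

I_D = 5.12 mA

V_GS = V_G = 1.87 V, so V_ov = 1.87 − 0.54 = 1.33 V.
Assume saturation: I_D = ½ k_n V_ov² = 0.5 × 5.79 × 1.33² = 5.12 mA, giving V_DS = V_DD − I_D R_D = 5.11 − 5.12 × 0.572 = 2.18 V.
V_DS = 2.18 V ≥ V_ov = 1.33 V, confirming saturation.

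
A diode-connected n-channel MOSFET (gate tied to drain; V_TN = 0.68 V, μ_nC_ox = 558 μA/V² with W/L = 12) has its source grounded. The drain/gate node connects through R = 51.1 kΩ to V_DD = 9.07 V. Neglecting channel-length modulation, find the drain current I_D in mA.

With gate tied to drain, V_GS = V_DS ≥ V_GS − V_TN, so the device is in saturation.
k_n = μ_nC_ox · (W/L) = 6.696 mA/V².
KCL at the drain: ½ k_n (V_GS − V_TN)² = (V_DD − V_GS)/R.
Let x = V_GS − 0.68. Then 171 x² + x − 8.39 = 0, giving x = 0.219 V (positive root), so V_GS = 0.899 V.
I_D = (V_DD − V_GS)/R = (9.07 − 0.899) / 51.1 = 0.16 mA.

I_D = 0.160 mA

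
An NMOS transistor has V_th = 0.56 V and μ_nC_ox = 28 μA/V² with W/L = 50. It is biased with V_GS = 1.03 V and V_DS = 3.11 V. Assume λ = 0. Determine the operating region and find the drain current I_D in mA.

k_n = μ_nC_ox · (W/L) = 1.4 mA/V².
V_ov = V_GS − V_th = 1.03 − 0.56 = 0.47 V.
Since V_DS = 3.11 V ≥ V_ov = 0.47 V, the device is in saturation.
I_D = ½ k_n V_ov² = 0.5 × 1.4 × 0.47² = 0.155 mA.

Saturation; I_D = 0.155 mA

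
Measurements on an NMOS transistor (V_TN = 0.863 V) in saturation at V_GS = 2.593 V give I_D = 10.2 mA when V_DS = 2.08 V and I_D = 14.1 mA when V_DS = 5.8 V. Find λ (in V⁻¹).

λ = 0.131 V⁻¹

With V_GS fixed, I_D ∝ (1 + λ V_DS) in saturation, so I_D2/I_D1 = (1 + λ V_DS2)/(1 + λ V_DS1).
14.1/10.2 = 1.382 = (1 + 5.8 λ)/(1 + 2.08 λ).
Solving: λ (I_D1 V_DS2 − I_D2 V_DS1) = I_D2 − I_D1, so λ = (14.1 − 10.2) / (10.2 × 5.8 − 14.1 × 2.08) = 3.9 / 29.8 = 0.131 V⁻¹.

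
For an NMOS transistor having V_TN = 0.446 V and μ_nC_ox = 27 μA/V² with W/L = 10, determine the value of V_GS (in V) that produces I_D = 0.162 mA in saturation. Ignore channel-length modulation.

V_GS = 1.54 V

k_n = μ_nC_ox · (W/L) = 0.27 mA/V².
In saturation I_D = ½ k_n (V_GS − V_TN)², so V_GS − V_TN = √(2 I_D / k_n) = √(2 × 0.162 / 0.27) = 1.1 V.
V_GS = 0.446 + 1.1 = 1.54 V.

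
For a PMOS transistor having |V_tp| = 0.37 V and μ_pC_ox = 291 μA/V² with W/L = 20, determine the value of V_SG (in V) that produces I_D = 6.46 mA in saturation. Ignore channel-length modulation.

k_p = μ_pC_ox · (W/L) = 5.82 mA/V².
In saturation I_D = ½ k_p (V_SG − |V_tp|)², so V_SG − |V_tp| = √(2 I_D / k_p) = √(2 × 6.46 / 5.82) = 1.49 V.
V_SG = 0.37 + 1.49 = 1.86 V.

V_SG = 1.86 V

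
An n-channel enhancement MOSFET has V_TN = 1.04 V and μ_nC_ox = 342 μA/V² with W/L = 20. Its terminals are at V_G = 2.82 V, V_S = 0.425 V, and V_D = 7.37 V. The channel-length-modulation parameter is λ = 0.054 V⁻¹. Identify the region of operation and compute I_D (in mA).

V_GS = V_G − V_S = 2.82 − 0.425 = 2.4 V; V_DS = V_D − V_S = 7.37 − 0.425 = 6.95 V.
k_n = μ_nC_ox · (W/L) = 6.84 mA/V².
V_ov = V_GS − V_TN = 2.4 − 1.04 = 1.35 V.
Since V_DS = 6.95 V ≥ V_ov = 1.35 V, the device is in saturation.
I_D = ½ k_n V_ov² (1 + λ V_DS) = 0.5 × 6.84 × 1.35² × (1 + 0.054 × 6.95) = 8.63 mA.

Saturation; I_D = 8.63 mA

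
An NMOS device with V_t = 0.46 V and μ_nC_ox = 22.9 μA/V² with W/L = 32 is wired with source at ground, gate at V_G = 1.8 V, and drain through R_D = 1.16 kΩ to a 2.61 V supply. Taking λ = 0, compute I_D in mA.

I_D = 0.658 mA

V_GS = V_G = 1.8 V, so V_ov = 1.8 − 0.46 = 1.34 V.
k_n = μ_nC_ox · (W/L) = 0.7328 mA/V².
Assume saturation: I_D = ½ k_n V_ov² = 0.5 × 0.7328 × 1.34² = 0.658 mA, giving V_DS = V_DD − I_D R_D = 2.61 − 0.658 × 1.16 = 1.85 V.
V_DS = 1.85 V ≥ V_ov = 1.34 V, confirming saturation.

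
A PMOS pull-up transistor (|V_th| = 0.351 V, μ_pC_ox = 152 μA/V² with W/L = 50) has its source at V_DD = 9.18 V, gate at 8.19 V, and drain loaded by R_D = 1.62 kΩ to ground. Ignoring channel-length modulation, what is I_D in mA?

V_SG = V_DD − V_G = 9.18 − 8.19 = 0.99 V, so V_ov = 0.99 − 0.351 = 0.639 V.
k_p = μ_pC_ox · (W/L) = 7.6 mA/V².
Assume saturation: I_D = ½ k_p V_ov² = 0.5 × 7.6 × 0.639² = 1.55 mA, giving V_SD = V_DD − I_D R_D = 9.18 − 1.55 × 1.62 = 6.67 V.
V_SD = 6.67 V ≥ V_ov = 0.639 V, confirming saturation.

I_D = 1.55 mA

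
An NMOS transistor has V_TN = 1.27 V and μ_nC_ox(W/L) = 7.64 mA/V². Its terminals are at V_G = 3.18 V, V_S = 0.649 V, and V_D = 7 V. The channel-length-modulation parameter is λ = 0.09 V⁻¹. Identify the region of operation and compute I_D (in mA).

Saturation; I_D = 9.55 mA

V_GS = V_G − V_S = 3.18 − 0.649 = 2.53 V; V_DS = V_D − V_S = 7 − 0.649 = 6.35 V.
V_ov = V_GS − V_TN = 2.53 − 1.27 = 1.26 V.
Since V_DS = 6.35 V ≥ V_ov = 1.26 V, the device is in saturation.
I_D = ½ k_n V_ov² (1 + λ V_DS) = 0.5 × 7.64 × 1.26² × (1 + 0.09 × 6.35) = 9.55 mA.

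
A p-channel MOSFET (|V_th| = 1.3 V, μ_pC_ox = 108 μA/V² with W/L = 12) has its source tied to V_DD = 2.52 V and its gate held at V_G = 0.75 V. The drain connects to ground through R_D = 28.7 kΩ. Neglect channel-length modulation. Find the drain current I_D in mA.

V_SG = V_DD − V_G = 2.52 − 0.75 = 1.77 V, so V_ov = 1.77 − 1.3 = 0.47 V.
k_p = μ_pC_ox · (W/L) = 1.296 mA/V².
Assume saturation: I_D = ½ k_p V_ov² = 0.5 × 1.296 × 0.47² = 0.143 mA, giving V_SD = V_DD − I_D R_D = 2.52 − 0.143 × 28.7 = -1.59 V.
But -1.59 V < V_ov = 0.47 V, so the device is actually in triode.
In triode I_D = k_p[V_ov V_SD − ½ V_SD²] and I_D = (V_DD − V_SD)/R_D. Equating: 18.6 V_SD² − 18.48 V_SD + 2.52 = 0, giving V_SD = 0.163 V (the root below V_ov).
I_D = (2.52 − 0.163) / 28.7 = 0.0821 mA.

I_D = 0.0821 mA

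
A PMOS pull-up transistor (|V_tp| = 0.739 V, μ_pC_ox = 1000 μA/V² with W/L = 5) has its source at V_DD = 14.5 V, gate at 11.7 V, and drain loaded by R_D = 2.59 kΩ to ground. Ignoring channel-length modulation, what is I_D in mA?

V_SG = V_DD − V_G = 14.5 − 11.7 = 2.8 V, so V_ov = 2.8 − 0.739 = 2.06 V.
k_p = μ_pC_ox · (W/L) = 5 mA/V².
Assume saturation: I_D = ½ k_p V_ov² = 0.5 × 5 × 2.06² = 10.6 mA, giving V_SD = V_DD − I_D R_D = 14.5 − 10.6 × 2.59 = -13 V.
But -13 V < V_ov = 2.06 V, so the device is actually in triode.
In triode I_D = k_p[V_ov V_SD − ½ V_SD²] and I_D = (V_DD − V_SD)/R_D. Equating: 6.47 V_SD² − 27.69 V_SD + 14.5 = 0, giving V_SD = 0.611 V (the root below V_ov).
I_D = (14.5 − 0.611) / 2.59 = 5.36 mA.

I_D = 5.36 mA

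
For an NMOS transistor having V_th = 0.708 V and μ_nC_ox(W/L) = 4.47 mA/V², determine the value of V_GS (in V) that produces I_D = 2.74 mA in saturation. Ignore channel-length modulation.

V_GS = 1.82 V

In saturation I_D = ½ k_n (V_GS − V_th)², so V_GS − V_th = √(2 I_D / k_n) = √(2 × 2.74 / 4.47) = 1.11 V.
V_GS = 0.708 + 1.11 = 1.82 V.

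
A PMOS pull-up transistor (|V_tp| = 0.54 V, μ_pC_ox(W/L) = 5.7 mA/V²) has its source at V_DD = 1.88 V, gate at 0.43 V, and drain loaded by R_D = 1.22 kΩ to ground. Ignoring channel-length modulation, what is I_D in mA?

V_SG = V_DD − V_G = 1.88 − 0.43 = 1.45 V, so V_ov = 1.45 − 0.54 = 0.91 V.
Assume saturation: I_D = ½ k_p V_ov² = 0.5 × 5.7 × 0.91² = 2.36 mA, giving V_SD = V_DD − I_D R_D = 1.88 − 2.36 × 1.22 = -0.999 V.
But -0.999 V < V_ov = 0.91 V, so the device is actually in triode.
In triode I_D = k_p[V_ov V_SD − ½ V_SD²] and I_D = (V_DD − V_SD)/R_D. Equating: 3.48 V_SD² − 7.328 V_SD + 1.88 = 0, giving V_SD = 0.299 V (the root below V_ov).
I_D = (1.88 − 0.299) / 1.22 = 1.3 mA.

I_D = 1.30 mA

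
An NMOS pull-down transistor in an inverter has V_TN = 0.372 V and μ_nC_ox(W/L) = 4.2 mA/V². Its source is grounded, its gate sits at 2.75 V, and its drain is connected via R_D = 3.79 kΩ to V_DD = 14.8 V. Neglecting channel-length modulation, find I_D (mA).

V_GS = V_G = 2.75 V, so V_ov = 2.75 − 0.372 = 2.38 V.
Assume saturation: I_D = ½ k_n V_ov² = 0.5 × 4.2 × 2.38² = 11.9 mA, giving V_DS = V_DD − I_D R_D = 14.8 − 11.9 × 3.79 = -30.2 V.
But -30.2 V < V_ov = 2.38 V, so the device is actually in triode.
In triode I_D = k_n[V_ov V_DS − ½ V_DS²] and I_D = (V_DD − V_DS)/R_D. Equating: 7.96 V_DS² − 38.85 V_DS + 14.8 = 0, giving V_DS = 0.416 V (the root below V_ov).
I_D = (14.8 − 0.416) / 3.79 = 3.8 mA.

I_D = 3.80 mA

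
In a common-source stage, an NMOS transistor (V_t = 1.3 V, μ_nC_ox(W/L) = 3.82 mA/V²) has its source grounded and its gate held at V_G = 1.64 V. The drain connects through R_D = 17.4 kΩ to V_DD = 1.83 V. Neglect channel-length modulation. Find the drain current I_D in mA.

I_D = 0.100 mA

V_GS = V_G = 1.64 V, so V_ov = 1.64 − 1.3 = 0.34 V.
Assume saturation: I_D = ½ k_n V_ov² = 0.5 × 3.82 × 0.34² = 0.221 mA, giving V_DS = V_DD − I_D R_D = 1.83 − 0.221 × 17.4 = -2.01 V.
But -2.01 V < V_ov = 0.34 V, so the device is actually in triode.
In triode I_D = k_n[V_ov V_DS − ½ V_DS²] and I_D = (V_DD − V_DS)/R_D. Equating: 33.2 V_DS² − 23.6 V_DS + 1.83 = 0, giving V_DS = 0.0886 V (the root below V_ov).
I_D = (1.83 − 0.0886) / 17.4 = 0.1 mA.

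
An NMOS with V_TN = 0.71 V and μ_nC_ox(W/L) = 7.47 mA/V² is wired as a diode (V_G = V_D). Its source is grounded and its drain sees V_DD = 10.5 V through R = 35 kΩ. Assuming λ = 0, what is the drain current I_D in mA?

With gate tied to drain, V_GS = V_DS ≥ V_GS − V_TN, so the device is in saturation.
KCL at the drain: ½ k_n (V_GS − V_TN)² = (V_DD − V_GS)/R.
Let x = V_GS − 0.71. Then 131 x² + x − 9.79 = 0, giving x = 0.27 V (positive root), so V_GS = 0.98 V.
I_D = (V_DD − V_GS)/R = (10.5 − 0.98) / 35 = 0.272 mA.

I_D = 0.272 mA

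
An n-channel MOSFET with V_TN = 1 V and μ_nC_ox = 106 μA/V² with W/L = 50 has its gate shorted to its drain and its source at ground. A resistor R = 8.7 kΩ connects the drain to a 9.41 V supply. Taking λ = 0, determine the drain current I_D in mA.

With gate tied to drain, V_GS = V_DS ≥ V_GS − V_TN, so the device is in saturation.
k_n = μ_nC_ox · (W/L) = 5.3 mA/V².
KCL at the drain: ½ k_n (V_GS − V_TN)² = (V_DD − V_GS)/R.
Let x = V_GS − 1. Then 23.1 x² + x − 8.41 = 0, giving x = 0.583 V (positive root), so V_GS = 1.58 V.
I_D = (V_DD − V_GS)/R = (9.41 − 1.58) / 8.7 = 0.9 mA.

I_D = 0.900 mA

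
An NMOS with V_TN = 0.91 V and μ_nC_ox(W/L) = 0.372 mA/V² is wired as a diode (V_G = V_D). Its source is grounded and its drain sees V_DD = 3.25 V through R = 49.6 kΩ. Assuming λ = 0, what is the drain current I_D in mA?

With gate tied to drain, V_GS = V_DS ≥ V_GS − V_TN, so the device is in saturation.
KCL at the drain: ½ k_n (V_GS − V_TN)² = (V_DD − V_GS)/R.
Let x = V_GS − 0.91. Then 9.23 x² + x − 2.34 = 0, giving x = 0.452 V (positive root), so V_GS = 1.36 V.
I_D = (V_DD − V_GS)/R = (3.25 − 1.36) / 49.6 = 0.0381 mA.

I_D = 0.0381 mA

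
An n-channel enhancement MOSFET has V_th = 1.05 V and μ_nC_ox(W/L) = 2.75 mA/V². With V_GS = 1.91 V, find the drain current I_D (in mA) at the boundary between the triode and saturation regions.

I_D = 1.02 mA

At the boundary V_DS = V_ov = V_GS − V_th = 1.91 − 1.05 = 0.86 V.
I_D = ½ k_n V_ov² = 0.5 × 2.75 × 0.86² = 1.02 mA.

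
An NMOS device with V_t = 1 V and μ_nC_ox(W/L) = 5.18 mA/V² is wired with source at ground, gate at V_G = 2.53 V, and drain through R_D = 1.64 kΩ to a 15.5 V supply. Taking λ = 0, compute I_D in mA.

I_D = 6.06 mA

V_GS = V_G = 2.53 V, so V_ov = 2.53 − 1 = 1.53 V.
Assume saturation: I_D = ½ k_n V_ov² = 0.5 × 5.18 × 1.53² = 6.06 mA, giving V_DS = V_DD − I_D R_D = 15.5 − 6.06 × 1.64 = 5.56 V.
V_DS = 5.56 V ≥ V_ov = 1.53 V, confirming saturation.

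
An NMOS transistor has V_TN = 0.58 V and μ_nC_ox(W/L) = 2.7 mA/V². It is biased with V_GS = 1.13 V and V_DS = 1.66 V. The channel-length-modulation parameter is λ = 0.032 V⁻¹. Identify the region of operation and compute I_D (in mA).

Saturation; I_D = 0.430 mA

V_ov = V_GS − V_TN = 1.13 − 0.58 = 0.55 V.
Since V_DS = 1.66 V ≥ V_ov = 0.55 V, the device is in saturation.
I_D = ½ k_n V_ov² (1 + λ V_DS) = 0.5 × 2.7 × 0.55² × (1 + 0.032 × 1.66) = 0.43 mA.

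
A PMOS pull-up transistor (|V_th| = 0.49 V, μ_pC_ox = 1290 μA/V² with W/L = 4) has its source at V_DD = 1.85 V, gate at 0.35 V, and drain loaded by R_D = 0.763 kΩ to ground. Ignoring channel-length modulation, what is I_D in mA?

V_SG = V_DD − V_G = 1.85 − 0.35 = 1.5 V, so V_ov = 1.5 − 0.49 = 1.01 V.
k_p = μ_pC_ox · (W/L) = 5.16 mA/V².
Assume saturation: I_D = ½ k_p V_ov² = 0.5 × 5.16 × 1.01² = 2.63 mA, giving V_SD = V_DD − I_D R_D = 1.85 − 2.63 × 0.763 = -0.158 V.
But -0.158 V < V_ov = 1.01 V, so the device is actually in triode.
In triode I_D = k_p[V_ov V_SD − ½ V_SD²] and I_D = (V_DD − V_SD)/R_D. Equating: 1.97 V_SD² − 4.976 V_SD + 1.85 = 0, giving V_SD = 0.453 V (the root below V_ov).
I_D = (1.85 − 0.453) / 0.763 = 1.83 mA.

I_D = 1.83 mA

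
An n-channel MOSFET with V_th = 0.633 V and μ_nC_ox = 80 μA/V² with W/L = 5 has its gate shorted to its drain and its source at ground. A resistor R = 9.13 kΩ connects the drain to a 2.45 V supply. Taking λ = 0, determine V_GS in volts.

With gate tied to drain, V_GS = V_DS ≥ V_GS − V_th, so the device is in saturation.
k_n = μ_nC_ox · (W/L) = 0.4 mA/V².
KCL at the drain: ½ k_n (V_GS − V_th)² = (V_DD − V_GS)/R.
Let x = V_GS − 0.633. Then 1.83 x² + x − 1.817 = 0, giving x = 0.761 V (positive root), so V_GS = 1.39 V.
I_D = (V_DD − V_GS)/R = (2.45 − 1.39) / 9.13 = 0.116 mA.

V_GS = 1.39 V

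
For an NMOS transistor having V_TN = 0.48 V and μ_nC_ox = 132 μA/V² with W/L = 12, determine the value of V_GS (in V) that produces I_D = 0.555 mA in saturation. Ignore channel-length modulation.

k_n = μ_nC_ox · (W/L) = 1.584 mA/V².
In saturation I_D = ½ k_n (V_GS − V_TN)², so V_GS − V_TN = √(2 I_D / k_n) = √(2 × 0.555 / 1.584) = 0.837 V.
V_GS = 0.48 + 0.837 = 1.32 V.

V_GS = 1.32 V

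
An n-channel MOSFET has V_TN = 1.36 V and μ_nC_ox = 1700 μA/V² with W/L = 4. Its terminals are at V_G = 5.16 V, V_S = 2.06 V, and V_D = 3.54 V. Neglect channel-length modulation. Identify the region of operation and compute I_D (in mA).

Triode; I_D = 10.1 mA

V_GS = V_G − V_S = 5.16 − 2.06 = 3.1 V; V_DS = V_D − V_S = 3.54 − 2.06 = 1.48 V.
k_n = μ_nC_ox · (W/L) = 6.8 mA/V².
V_ov = V_GS − V_TN = 3.1 − 1.36 = 1.74 V.
Since V_DS = 1.48 V < V_ov = 1.74 V, the device is in the triode region.
I_D = k_n [V_ov · V_DS − ½ V_DS²] = 6.8 × [1.74 × 1.48 − 0.5 × 1.48²] = 10.1 mA.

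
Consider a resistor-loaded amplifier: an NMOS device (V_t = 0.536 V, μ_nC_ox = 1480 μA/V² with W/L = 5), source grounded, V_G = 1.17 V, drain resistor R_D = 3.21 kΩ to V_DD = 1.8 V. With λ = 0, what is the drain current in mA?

V_GS = V_G = 1.17 V, so V_ov = 1.17 − 0.536 = 0.634 V.
k_n = μ_nC_ox · (W/L) = 7.4 mA/V².
Assume saturation: I_D = ½ k_n V_ov² = 0.5 × 7.4 × 0.634² = 1.49 mA, giving V_DS = V_DD − I_D R_D = 1.8 − 1.49 × 3.21 = -2.97 V.
But -2.97 V < V_ov = 0.634 V, so the device is actually in triode.
In triode I_D = k_n[V_ov V_DS − ½ V_DS²] and I_D = (V_DD − V_DS)/R_D. Equating: 11.9 V_DS² − 16.06 V_DS + 1.8 = 0, giving V_DS = 0.123 V (the root below V_ov).
I_D = (1.8 − 0.123) / 3.21 = 0.522 mA.

I_D = 0.522 mA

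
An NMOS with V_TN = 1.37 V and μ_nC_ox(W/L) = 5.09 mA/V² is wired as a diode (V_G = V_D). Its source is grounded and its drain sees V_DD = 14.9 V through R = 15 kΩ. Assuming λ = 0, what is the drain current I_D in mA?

I_D = 0.863 mA

With gate tied to drain, V_GS = V_DS ≥ V_GS − V_TN, so the device is in saturation.
KCL at the drain: ½ k_n (V_GS − V_TN)² = (V_DD − V_GS)/R.
Let x = V_GS − 1.37. Then 38.2 x² + x − 13.53 = 0, giving x = 0.582 V (positive root), so V_GS = 1.95 V.
I_D = (V_DD − V_GS)/R = (14.9 − 1.95) / 15 = 0.863 mA.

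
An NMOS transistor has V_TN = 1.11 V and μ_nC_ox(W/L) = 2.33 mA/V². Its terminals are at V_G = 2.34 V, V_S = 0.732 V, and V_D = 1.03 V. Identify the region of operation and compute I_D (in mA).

V_GS = V_G − V_S = 2.34 − 0.732 = 1.61 V; V_DS = V_D − V_S = 1.03 − 0.732 = 0.298 V.
V_ov = V_GS − V_TN = 1.61 − 1.11 = 0.498 V.
Since V_DS = 0.298 V < V_ov = 0.498 V, the device is in the triode region.
I_D = k_n [V_ov · V_DS − ½ V_DS²] = 2.33 × [0.498 × 0.298 − 0.5 × 0.298²] = 0.242 mA.

Triode; I_D = 0.242 mA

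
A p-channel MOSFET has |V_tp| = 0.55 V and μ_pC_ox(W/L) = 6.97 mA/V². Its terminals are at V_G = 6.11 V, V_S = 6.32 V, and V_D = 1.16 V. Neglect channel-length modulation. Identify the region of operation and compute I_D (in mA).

V_SG = V_S − V_G = 6.32 − 6.11 = 0.21 V; V_SD = V_S − V_D = 6.32 − 1.16 = 5.16 V.
V_SG = 0.21 V < |V_tp| = 0.55 V, so the transistor is in cutoff.

Cutoff; I_D = 0 mA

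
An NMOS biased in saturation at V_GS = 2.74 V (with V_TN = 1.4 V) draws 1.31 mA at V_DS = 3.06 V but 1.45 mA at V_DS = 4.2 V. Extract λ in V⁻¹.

λ = 0.131 V⁻¹

With V_GS fixed, I_D ∝ (1 + λ V_DS) in saturation, so I_D2/I_D1 = (1 + λ V_DS2)/(1 + λ V_DS1).
1.45/1.31 = 1.107 = (1 + 4.2 λ)/(1 + 3.06 λ).
Solving: λ (I_D1 V_DS2 − I_D2 V_DS1) = I_D2 − I_D1, so λ = (1.45 − 1.31) / (1.31 × 4.2 − 1.45 × 3.06) = 0.14 / 1.07 = 0.131 V⁻¹.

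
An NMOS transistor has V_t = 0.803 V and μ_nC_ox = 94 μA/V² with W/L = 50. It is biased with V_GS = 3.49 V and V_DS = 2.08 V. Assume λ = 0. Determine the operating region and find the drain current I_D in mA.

Triode; I_D = 16.1 mA

k_n = μ_nC_ox · (W/L) = 4.7 mA/V².
V_ov = V_GS − V_t = 3.49 − 0.803 = 2.69 V.
Since V_DS = 2.08 V < V_ov = 2.69 V, the device is in the triode region.
I_D = k_n [V_ov · V_DS − ½ V_DS²] = 4.7 × [2.69 × 2.08 − 0.5 × 2.08²] = 16.1 mA.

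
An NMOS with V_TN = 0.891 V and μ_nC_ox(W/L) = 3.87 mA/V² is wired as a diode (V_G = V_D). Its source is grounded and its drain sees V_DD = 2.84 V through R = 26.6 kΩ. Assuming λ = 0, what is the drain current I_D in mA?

With gate tied to drain, V_GS = V_DS ≥ V_GS − V_TN, so the device is in saturation.
KCL at the drain: ½ k_n (V_GS − V_TN)² = (V_DD − V_GS)/R.
Let x = V_GS − 0.891. Then 51.5 x² + x − 1.949 = 0, giving x = 0.185 V (positive root), so V_GS = 1.08 V.
I_D = (V_DD − V_GS)/R = (2.84 − 1.08) / 26.6 = 0.0663 mA.

I_D = 0.0663 mA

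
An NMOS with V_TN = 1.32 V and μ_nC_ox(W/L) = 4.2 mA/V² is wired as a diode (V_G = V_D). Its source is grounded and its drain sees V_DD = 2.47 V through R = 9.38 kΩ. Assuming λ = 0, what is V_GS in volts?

With gate tied to drain, V_GS = V_DS ≥ V_GS − V_TN, so the device is in saturation.
KCL at the drain: ½ k_n (V_GS − V_TN)² = (V_DD − V_GS)/R.
Let x = V_GS − 1.32. Then 19.7 x² + x − 1.15 = 0, giving x = 0.218 V (positive root), so V_GS = 1.54 V.
I_D = (V_DD − V_GS)/R = (2.47 − 1.54) / 9.38 = 0.0994 mA.

V_GS = 1.54 V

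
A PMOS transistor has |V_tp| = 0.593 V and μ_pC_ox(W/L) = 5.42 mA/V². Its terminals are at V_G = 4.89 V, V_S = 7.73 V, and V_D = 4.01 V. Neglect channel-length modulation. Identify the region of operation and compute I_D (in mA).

V_SG = V_S − V_G = 7.73 − 4.89 = 2.84 V; V_SD = V_S − V_D = 7.73 − 4.01 = 3.72 V.
V_ov = V_SG − |V_tp| = 2.84 − 0.593 = 2.25 V.
Since V_SD = 3.72 V ≥ V_ov = 2.25 V, the device is in saturation.
I_D = ½ k_p V_ov² = 0.5 × 5.42 × 2.25² = 13.7 mA.

Saturation; I_D = 13.7 mA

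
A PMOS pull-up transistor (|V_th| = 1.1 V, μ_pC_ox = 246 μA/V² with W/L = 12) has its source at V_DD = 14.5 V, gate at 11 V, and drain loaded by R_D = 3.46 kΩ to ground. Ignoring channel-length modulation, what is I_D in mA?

I_D = 4.00 mA

V_SG = V_DD − V_G = 14.5 − 11 = 3.5 V, so V_ov = 3.5 − 1.1 = 2.4 V.
k_p = μ_pC_ox · (W/L) = 2.952 mA/V².
Assume saturation: I_D = ½ k_p V_ov² = 0.5 × 2.952 × 2.4² = 8.5 mA, giving V_SD = V_DD − I_D R_D = 14.5 − 8.5 × 3.46 = -14.9 V.
But -14.9 V < V_ov = 2.4 V, so the device is actually in triode.
In triode I_D = k_p[V_ov V_SD − ½ V_SD²] and I_D = (V_DD − V_SD)/R_D. Equating: 5.11 V_SD² − 25.51 V_SD + 14.5 = 0, giving V_SD = 0.654 V (the root below V_ov).
I_D = (14.5 − 0.654) / 3.46 = 4 mA.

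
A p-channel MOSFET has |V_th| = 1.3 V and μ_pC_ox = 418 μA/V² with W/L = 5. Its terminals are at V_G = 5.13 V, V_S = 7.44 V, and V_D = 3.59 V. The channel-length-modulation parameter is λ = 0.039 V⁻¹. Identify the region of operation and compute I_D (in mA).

V_SG = V_S − V_G = 7.44 − 5.13 = 2.31 V; V_SD = V_S − V_D = 7.44 − 3.59 = 3.85 V.
k_p = μ_pC_ox · (W/L) = 2.09 mA/V².
V_ov = V_SG − |V_th| = 2.31 − 1.3 = 1.01 V.
Since V_SD = 3.85 V ≥ V_ov = 1.01 V, the device is in saturation.
I_D = ½ k_p V_ov² (1 + λ V_SD) = 0.5 × 2.09 × 1.01² × (1 + 0.039 × 3.85) = 1.23 mA.

Saturation; I_D = 1.23 mA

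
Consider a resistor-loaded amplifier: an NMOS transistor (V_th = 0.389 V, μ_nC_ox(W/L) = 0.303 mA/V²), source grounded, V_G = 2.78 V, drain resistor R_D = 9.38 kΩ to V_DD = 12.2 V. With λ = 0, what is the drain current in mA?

I_D = 0.866 mA

V_GS = V_G = 2.78 V, so V_ov = 2.78 − 0.389 = 2.39 V.
Assume saturation: I_D = ½ k_n V_ov² = 0.5 × 0.303 × 2.39² = 0.866 mA, giving V_DS = V_DD − I_D R_D = 12.2 − 0.866 × 9.38 = 4.08 V.
V_DS = 4.08 V ≥ V_ov = 2.39 V, confirming saturation.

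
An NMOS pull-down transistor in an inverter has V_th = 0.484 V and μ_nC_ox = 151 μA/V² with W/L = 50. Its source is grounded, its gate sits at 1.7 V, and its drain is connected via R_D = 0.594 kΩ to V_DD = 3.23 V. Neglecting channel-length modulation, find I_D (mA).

I_D = 4.35 mA

V_GS = V_G = 1.7 V, so V_ov = 1.7 − 0.484 = 1.22 V.
k_n = μ_nC_ox · (W/L) = 7.55 mA/V².
Assume saturation: I_D = ½ k_n V_ov² = 0.5 × 7.55 × 1.22² = 5.58 mA, giving V_DS = V_DD − I_D R_D = 3.23 − 5.58 × 0.594 = -0.0857 V.
But -0.0857 V < V_ov = 1.22 V, so the device is actually in triode.
In triode I_D = k_n[V_ov V_DS − ½ V_DS²] and I_D = (V_DD − V_DS)/R_D. Equating: 2.24 V_DS² − 6.453 V_DS + 3.23 = 0, giving V_DS = 0.645 V (the root below V_ov).
I_D = (3.23 − 0.645) / 0.594 = 4.35 mA.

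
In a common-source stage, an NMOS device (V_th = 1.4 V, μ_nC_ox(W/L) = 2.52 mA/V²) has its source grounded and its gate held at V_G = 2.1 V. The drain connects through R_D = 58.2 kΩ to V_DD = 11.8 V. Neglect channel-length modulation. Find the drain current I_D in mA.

V_GS = V_G = 2.1 V, so V_ov = 2.1 − 1.4 = 0.7 V.
Assume saturation: I_D = ½ k_n V_ov² = 0.5 × 2.52 × 0.7² = 0.617 mA, giving V_DS = V_DD − I_D R_D = 11.8 − 0.617 × 58.2 = -24.1 V.
But -24.1 V < V_ov = 0.7 V, so the device is actually in triode.
In triode I_D = k_n[V_ov V_DS − ½ V_DS²] and I_D = (V_DD − V_DS)/R_D. Equating: 73.3 V_DS² − 103.7 V_DS + 11.8 = 0, giving V_DS = 0.125 V (the root below V_ov).
I_D = (11.8 − 0.125) / 58.2 = 0.201 mA.

I_D = 0.201 mA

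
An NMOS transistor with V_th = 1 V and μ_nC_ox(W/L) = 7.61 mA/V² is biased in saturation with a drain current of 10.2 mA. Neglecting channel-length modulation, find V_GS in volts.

In saturation I_D = ½ k_n (V_GS − V_th)², so V_GS − V_th = √(2 I_D / k_n) = √(2 × 10.2 / 7.61) = 1.64 V.
V_GS = 1 + 1.64 = 2.64 V.

V_GS = 2.64 V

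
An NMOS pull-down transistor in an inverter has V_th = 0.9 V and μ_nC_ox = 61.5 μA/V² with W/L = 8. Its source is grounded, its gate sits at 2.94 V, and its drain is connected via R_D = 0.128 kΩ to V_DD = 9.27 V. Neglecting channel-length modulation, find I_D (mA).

I_D = 1.02 mA

V_GS = V_G = 2.94 V, so V_ov = 2.94 − 0.9 = 2.04 V.
k_n = μ_nC_ox · (W/L) = 0.492 mA/V².
Assume saturation: I_D = ½ k_n V_ov² = 0.5 × 0.492 × 2.04² = 1.02 mA, giving V_DS = V_DD − I_D R_D = 9.27 − 1.02 × 0.128 = 9.14 V.
V_DS = 9.14 V ≥ V_ov = 2.04 V, confirming saturation.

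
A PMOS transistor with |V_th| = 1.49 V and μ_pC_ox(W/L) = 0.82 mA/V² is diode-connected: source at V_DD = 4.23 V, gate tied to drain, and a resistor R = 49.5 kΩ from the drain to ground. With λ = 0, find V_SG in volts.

V_SG = 1.83 V

With gate tied to drain, V_SG = V_SD ≥ V_SG − |V_th|, so the device is in saturation.
KCL at the drain: ½ k_p (V_SG − |V_th|)² = (V_DD − V_SG)/R.
Let x = V_SG − 1.49. Then 20.3 x² + x − 2.74 = 0, giving x = 0.344 V (positive root), so V_SG = 1.83 V.
I_D = (V_DD − V_SG)/R = (4.23 − 1.83) / 49.5 = 0.0484 mA.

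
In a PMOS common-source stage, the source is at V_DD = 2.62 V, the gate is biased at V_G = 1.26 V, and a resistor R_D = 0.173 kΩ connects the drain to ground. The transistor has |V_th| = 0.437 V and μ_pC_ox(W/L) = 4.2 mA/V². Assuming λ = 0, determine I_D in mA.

V_SG = V_DD − V_G = 2.62 − 1.26 = 1.36 V, so V_ov = 1.36 − 0.437 = 0.923 V.
Assume saturation: I_D = ½ k_p V_ov² = 0.5 × 4.2 × 0.923² = 1.79 mA, giving V_SD = V_DD − I_D R_D = 2.62 − 1.79 × 0.173 = 2.31 V.
V_SD = 2.31 V ≥ V_ov = 0.923 V, confirming saturation.

I_D = 1.79 mA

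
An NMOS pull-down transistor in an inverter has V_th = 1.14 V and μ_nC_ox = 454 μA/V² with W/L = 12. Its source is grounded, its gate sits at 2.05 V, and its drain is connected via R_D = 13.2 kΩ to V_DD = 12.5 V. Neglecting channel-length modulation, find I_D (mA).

V_GS = V_G = 2.05 V, so V_ov = 2.05 − 1.14 = 0.91 V.
k_n = μ_nC_ox · (W/L) = 5.448 mA/V².
Assume saturation: I_D = ½ k_n V_ov² = 0.5 × 5.448 × 0.91² = 2.26 mA, giving V_DS = V_DD − I_D R_D = 12.5 − 2.26 × 13.2 = -17.3 V.
But -17.3 V < V_ov = 0.91 V, so the device is actually in triode.
In triode I_D = k_n[V_ov V_DS − ½ V_DS²] and I_D = (V_DD − V_DS)/R_D. Equating: 36 V_DS² − 66.44 V_DS + 12.5 = 0, giving V_DS = 0.213 V (the root below V_ov).
I_D = (12.5 − 0.213) / 13.2 = 0.931 mA.

I_D = 0.931 mA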